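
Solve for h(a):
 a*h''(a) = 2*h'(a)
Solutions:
 h(a) = C1 + C2*a^3


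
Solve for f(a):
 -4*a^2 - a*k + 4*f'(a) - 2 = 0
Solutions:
 f(a) = C1 + a^3/3 + a^2*k/8 + a/2


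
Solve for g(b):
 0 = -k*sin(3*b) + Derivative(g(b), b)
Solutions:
 g(b) = C1 - k*cos(3*b)/3


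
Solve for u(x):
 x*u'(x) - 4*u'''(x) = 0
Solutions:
 u(x) = C1 + Integral(C2*airyai(2^(1/3)*x/2) + C3*airybi(2^(1/3)*x/2), x)


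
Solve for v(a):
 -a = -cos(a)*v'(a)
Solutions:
 v(a) = C1 + Integral(a/cos(a), a)


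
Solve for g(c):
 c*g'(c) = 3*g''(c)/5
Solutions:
 g(c) = C1 + C2*erfi(sqrt(30)*c/6)


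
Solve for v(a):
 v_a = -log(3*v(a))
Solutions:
 Integral(1/(log(_y) + log(3)), (_y, v(a))) = C1 - a


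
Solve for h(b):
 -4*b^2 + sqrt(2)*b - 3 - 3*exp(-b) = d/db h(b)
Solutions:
 h(b) = C1 - 4*b^3/3 + sqrt(2)*b^2/2 - 3*b + 3*exp(-b)


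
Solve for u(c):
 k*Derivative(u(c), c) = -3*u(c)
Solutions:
 u(c) = C1*exp(-3*c/k)


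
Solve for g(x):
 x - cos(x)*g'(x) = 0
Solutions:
 g(x) = C1 + Integral(x/cos(x), x)


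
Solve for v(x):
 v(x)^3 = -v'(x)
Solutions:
 v(x) = -sqrt(2)*sqrt(-1/(C1 - x))/2
 v(x) = sqrt(2)*sqrt(-1/(C1 - x))/2


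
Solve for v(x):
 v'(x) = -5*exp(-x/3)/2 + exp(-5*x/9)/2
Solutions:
 v(x) = C1 + 15*exp(-x/3)/2 - 9*exp(-5*x/9)/10


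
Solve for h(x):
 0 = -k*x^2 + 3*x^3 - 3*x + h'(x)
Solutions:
 h(x) = C1 + k*x^3/3 - 3*x^4/4 + 3*x^2/2


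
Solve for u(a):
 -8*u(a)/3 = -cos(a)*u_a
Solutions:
 u(a) = C1*(sin(a) + 1)^(4/3)/(sin(a) - 1)^(4/3)


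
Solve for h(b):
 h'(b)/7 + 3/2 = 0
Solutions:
 h(b) = C1 - 21*b/2


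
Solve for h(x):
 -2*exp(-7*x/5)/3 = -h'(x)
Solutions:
 h(x) = C1 - 10*exp(-7*x/5)/21


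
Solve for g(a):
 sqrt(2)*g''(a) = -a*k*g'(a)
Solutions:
 g(a) = Piecewise((-2^(3/4)*sqrt(pi)*C1*erf(2^(1/4)*a*sqrt(k)/2)/(2*sqrt(k)) - C2, (k > 0) | (k < 0)), (-C1*a - C2, True))


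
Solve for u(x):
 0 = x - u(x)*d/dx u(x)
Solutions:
 u(x) = -sqrt(C1 + x^2)
 u(x) = sqrt(C1 + x^2)


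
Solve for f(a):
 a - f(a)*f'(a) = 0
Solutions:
 f(a) = -sqrt(C1 + a^2)
 f(a) = sqrt(C1 + a^2)


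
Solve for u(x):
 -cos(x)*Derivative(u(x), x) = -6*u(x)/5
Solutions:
 u(x) = C1*(sin(x) + 1)^(3/5)/(sin(x) - 1)^(3/5)


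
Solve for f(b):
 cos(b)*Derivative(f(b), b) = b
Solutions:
 f(b) = C1 + Integral(b/cos(b), b)


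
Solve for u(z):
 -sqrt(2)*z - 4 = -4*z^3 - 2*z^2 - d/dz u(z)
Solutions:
 u(z) = C1 - z^4 - 2*z^3/3 + sqrt(2)*z^2/2 + 4*z


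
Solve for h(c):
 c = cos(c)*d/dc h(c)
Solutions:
 h(c) = C1 + Integral(c/cos(c), c)


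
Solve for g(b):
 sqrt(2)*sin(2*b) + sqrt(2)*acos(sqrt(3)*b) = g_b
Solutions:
 g(b) = C1 + sqrt(2)*(b*acos(sqrt(3)*b) - sqrt(3)*sqrt(1 - 3*b^2)/3) - sqrt(2)*cos(2*b)/2


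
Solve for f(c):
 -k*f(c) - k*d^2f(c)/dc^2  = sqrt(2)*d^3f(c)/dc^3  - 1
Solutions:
 f(c) = C1*exp(c*(-8*k^2/((-sqrt(2) + sqrt(6)*I)*(k^3 + 27*k + sqrt(k^2*(-k^4 + (k^2 + 27)^2)))^(1/3)) - 2*sqrt(2)*k + sqrt(2)*(k^3 + 27*k + sqrt(k^2*(-k^4 + (k^2 + 27)^2)))^(1/3) - sqrt(6)*I*(k^3 + 27*k + sqrt(k^2*(-k^4 + (k^2 + 27)^2)))^(1/3))/12) + C2*exp(c*(8*k^2/((sqrt(2) + sqrt(6)*I)*(k^3 + 27*k + sqrt(k^2*(-k^4 + (k^2 + 27)^2)))^(1/3)) - 2*sqrt(2)*k + sqrt(2)*(k^3 + 27*k + sqrt(k^2*(-k^4 + (k^2 + 27)^2)))^(1/3) + sqrt(6)*I*(k^3 + 27*k + sqrt(k^2*(-k^4 + (k^2 + 27)^2)))^(1/3))/12) + C3*exp(-sqrt(2)*c*(k^2/(k^3 + 27*k + sqrt(k^2*(-k^4 + (k^2 + 27)^2)))^(1/3) + k + (k^3 + 27*k + sqrt(k^2*(-k^4 + (k^2 + 27)^2)))^(1/3))/6) + 1/k


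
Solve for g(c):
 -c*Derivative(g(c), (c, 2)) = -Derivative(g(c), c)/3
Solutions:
 g(c) = C1 + C2*c^(4/3)


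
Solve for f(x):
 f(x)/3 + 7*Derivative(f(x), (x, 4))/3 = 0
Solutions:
 f(x) = (C1*sin(sqrt(2)*7^(3/4)*x/14) + C2*cos(sqrt(2)*7^(3/4)*x/14))*exp(-sqrt(2)*7^(3/4)*x/14) + (C3*sin(sqrt(2)*7^(3/4)*x/14) + C4*cos(sqrt(2)*7^(3/4)*x/14))*exp(sqrt(2)*7^(3/4)*x/14)


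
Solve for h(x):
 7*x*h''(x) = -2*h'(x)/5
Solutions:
 h(x) = C1 + C2*x^(33/35)


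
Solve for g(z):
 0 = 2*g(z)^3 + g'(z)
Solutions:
 g(z) = -sqrt(2)*sqrt(-1/(C1 - 2*z))/2
 g(z) = sqrt(2)*sqrt(-1/(C1 - 2*z))/2


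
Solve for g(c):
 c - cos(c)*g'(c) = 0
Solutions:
 g(c) = C1 + Integral(c/cos(c), c)


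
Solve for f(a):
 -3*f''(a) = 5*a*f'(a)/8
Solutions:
 f(a) = C1 + C2*erf(sqrt(15)*a/12)


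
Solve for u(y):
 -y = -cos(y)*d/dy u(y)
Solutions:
 u(y) = C1 + Integral(y/cos(y), y)


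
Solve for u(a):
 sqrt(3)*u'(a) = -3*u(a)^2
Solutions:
 u(a) = 1/(C1 + sqrt(3)*a)


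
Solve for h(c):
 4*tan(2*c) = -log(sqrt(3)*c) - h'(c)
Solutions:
 h(c) = C1 - c*log(c) - c*log(3)/2 + c + 2*log(cos(2*c))


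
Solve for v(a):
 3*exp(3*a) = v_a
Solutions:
 v(a) = C1 + exp(3*a)


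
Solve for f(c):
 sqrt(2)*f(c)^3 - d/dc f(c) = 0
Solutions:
 f(c) = -sqrt(2)*sqrt(-1/(C1 + sqrt(2)*c))/2
 f(c) = sqrt(2)*sqrt(-1/(C1 + sqrt(2)*c))/2


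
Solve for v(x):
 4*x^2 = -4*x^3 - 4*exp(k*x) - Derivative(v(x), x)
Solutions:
 v(x) = C1 - x^4 - 4*x^3/3 - 4*exp(k*x)/k


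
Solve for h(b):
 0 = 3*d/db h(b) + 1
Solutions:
 h(b) = C1 - b/3


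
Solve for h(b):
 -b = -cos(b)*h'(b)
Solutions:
 h(b) = C1 + Integral(b/cos(b), b)


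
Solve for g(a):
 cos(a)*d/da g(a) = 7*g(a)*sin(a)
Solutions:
 g(a) = C1/cos(a)^7


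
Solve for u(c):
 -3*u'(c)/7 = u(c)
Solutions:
 u(c) = C1*exp(-7*c/3)


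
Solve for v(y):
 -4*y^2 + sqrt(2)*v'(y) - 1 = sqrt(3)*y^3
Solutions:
 v(y) = C1 + sqrt(6)*y^4/8 + 2*sqrt(2)*y^3/3 + sqrt(2)*y/2


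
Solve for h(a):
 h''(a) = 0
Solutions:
 h(a) = C1 + C2*a


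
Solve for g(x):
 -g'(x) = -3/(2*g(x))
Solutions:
 g(x) = -sqrt(C1 + 3*x)
 g(x) = sqrt(C1 + 3*x)


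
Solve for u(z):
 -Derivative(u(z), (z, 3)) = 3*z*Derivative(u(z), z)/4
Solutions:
 u(z) = C1 + Integral(C2*airyai(-6^(1/3)*z/2) + C3*airybi(-6^(1/3)*z/2), z)


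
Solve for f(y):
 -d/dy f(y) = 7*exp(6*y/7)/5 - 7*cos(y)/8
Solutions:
 f(y) = C1 - 49*exp(6*y/7)/30 + 7*sin(y)/8


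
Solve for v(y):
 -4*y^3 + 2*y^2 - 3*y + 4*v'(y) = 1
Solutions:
 v(y) = C1 + y^4/4 - y^3/6 + 3*y^2/8 + y/4


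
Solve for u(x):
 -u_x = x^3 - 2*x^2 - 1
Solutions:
 u(x) = C1 - x^4/4 + 2*x^3/3 + x


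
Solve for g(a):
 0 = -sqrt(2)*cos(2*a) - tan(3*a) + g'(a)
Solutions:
 g(a) = C1 - log(cos(3*a))/3 + sqrt(2)*sin(2*a)/2


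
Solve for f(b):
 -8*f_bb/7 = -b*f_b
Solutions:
 f(b) = C1 + C2*erfi(sqrt(7)*b/4)


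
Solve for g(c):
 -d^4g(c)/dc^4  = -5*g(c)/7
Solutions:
 g(c) = C1*exp(-5^(1/4)*7^(3/4)*c/7) + C2*exp(5^(1/4)*7^(3/4)*c/7) + C3*sin(5^(1/4)*7^(3/4)*c/7) + C4*cos(5^(1/4)*7^(3/4)*c/7)


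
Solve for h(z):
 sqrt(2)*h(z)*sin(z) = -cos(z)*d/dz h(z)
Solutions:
 h(z) = C1*cos(z)^(sqrt(2))


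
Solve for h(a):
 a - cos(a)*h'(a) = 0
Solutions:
 h(a) = C1 + Integral(a/cos(a), a)


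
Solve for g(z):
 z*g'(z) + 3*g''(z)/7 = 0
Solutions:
 g(z) = C1 + C2*erf(sqrt(42)*z/6)


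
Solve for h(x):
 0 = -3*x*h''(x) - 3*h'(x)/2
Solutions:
 h(x) = C1 + C2*sqrt(x)


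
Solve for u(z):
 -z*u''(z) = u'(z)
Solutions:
 u(z) = C1 + C2*log(z)


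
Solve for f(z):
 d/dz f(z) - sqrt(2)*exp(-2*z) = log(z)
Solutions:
 f(z) = C1 + z*log(z) - z - sqrt(2)*exp(-2*z)/2


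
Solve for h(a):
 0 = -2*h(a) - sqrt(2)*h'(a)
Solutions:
 h(a) = C1*exp(-sqrt(2)*a)


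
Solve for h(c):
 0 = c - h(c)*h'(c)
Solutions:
 h(c) = -sqrt(C1 + c^2)
 h(c) = sqrt(C1 + c^2)


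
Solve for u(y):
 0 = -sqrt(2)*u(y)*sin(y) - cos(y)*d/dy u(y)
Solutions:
 u(y) = C1*cos(y)^(sqrt(2))


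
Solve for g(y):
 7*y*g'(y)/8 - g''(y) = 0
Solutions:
 g(y) = C1 + C2*erfi(sqrt(7)*y/4)


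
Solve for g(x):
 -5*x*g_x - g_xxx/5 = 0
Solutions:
 g(x) = C1 + Integral(C2*airyai(-5^(2/3)*x) + C3*airybi(-5^(2/3)*x), x)


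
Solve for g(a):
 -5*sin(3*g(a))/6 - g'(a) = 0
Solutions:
 g(a) = -acos((-C1 - exp(5*a))/(C1 - exp(5*a)))/3 + 2*pi/3
 g(a) = acos((-C1 - exp(5*a))/(C1 - exp(5*a)))/3


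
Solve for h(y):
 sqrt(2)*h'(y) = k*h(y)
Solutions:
 h(y) = C1*exp(sqrt(2)*k*y/2)


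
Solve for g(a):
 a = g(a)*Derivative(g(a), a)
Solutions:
 g(a) = -sqrt(C1 + a^2)
 g(a) = sqrt(C1 + a^2)


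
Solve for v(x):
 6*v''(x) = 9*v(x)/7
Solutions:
 v(x) = C1*exp(-sqrt(42)*x/14) + C2*exp(sqrt(42)*x/14)


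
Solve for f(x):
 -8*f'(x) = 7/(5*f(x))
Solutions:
 f(x) = -sqrt(C1 - 35*x)/10
 f(x) = sqrt(C1 - 35*x)/10


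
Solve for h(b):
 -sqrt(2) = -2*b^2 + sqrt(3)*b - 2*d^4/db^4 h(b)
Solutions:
 h(b) = C1 + C2*b + C3*b^2 + C4*b^3 - b^6/360 + sqrt(3)*b^5/240 + sqrt(2)*b^4/48


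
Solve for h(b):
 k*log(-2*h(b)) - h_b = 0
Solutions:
 Integral(1/(log(-_y) + log(2)), (_y, h(b))) = C1 + b*k


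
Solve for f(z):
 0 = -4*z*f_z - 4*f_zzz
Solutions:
 f(z) = C1 + Integral(C2*airyai(-z) + C3*airybi(-z), z)


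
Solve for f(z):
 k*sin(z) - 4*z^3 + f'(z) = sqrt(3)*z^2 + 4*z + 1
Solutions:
 f(z) = C1 + k*cos(z) + z^4 + sqrt(3)*z^3/3 + 2*z^2 + z


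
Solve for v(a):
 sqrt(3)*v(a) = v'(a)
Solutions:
 v(a) = C1*exp(sqrt(3)*a)


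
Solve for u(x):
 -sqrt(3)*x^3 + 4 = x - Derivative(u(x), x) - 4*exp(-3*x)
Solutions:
 u(x) = C1 + sqrt(3)*x^4/4 + x^2/2 - 4*x + 4*exp(-3*x)/3


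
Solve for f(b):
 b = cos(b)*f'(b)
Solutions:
 f(b) = C1 + Integral(b/cos(b), b)


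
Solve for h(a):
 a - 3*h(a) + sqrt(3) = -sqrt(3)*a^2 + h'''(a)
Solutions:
 h(a) = C3*exp(-3^(1/3)*a) + sqrt(3)*a^2/3 + a/3 + (C1*sin(3^(5/6)*a/2) + C2*cos(3^(5/6)*a/2))*exp(3^(1/3)*a/2) + sqrt(3)/3


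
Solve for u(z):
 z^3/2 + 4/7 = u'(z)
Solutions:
 u(z) = C1 + z^4/8 + 4*z/7


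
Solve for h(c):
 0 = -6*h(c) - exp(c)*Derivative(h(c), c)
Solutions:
 h(c) = C1*exp(6*exp(-c))


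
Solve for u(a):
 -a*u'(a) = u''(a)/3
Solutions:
 u(a) = C1 + C2*erf(sqrt(6)*a/2)


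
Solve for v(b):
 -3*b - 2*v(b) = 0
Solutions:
 v(b) = -3*b/2


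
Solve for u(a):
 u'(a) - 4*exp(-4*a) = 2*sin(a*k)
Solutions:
 u(a) = C1 - exp(-4*a) - 2*cos(a*k)/k


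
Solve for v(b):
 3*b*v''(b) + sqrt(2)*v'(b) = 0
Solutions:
 v(b) = C1 + C2*b^(1 - sqrt(2)/3)


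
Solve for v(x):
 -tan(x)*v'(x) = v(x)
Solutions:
 v(x) = C1/sin(x)


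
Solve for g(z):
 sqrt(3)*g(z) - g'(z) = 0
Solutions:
 g(z) = C1*exp(sqrt(3)*z)


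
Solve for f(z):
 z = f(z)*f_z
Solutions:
 f(z) = -sqrt(C1 + z^2)
 f(z) = sqrt(C1 + z^2)


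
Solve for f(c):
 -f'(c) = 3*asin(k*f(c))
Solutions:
 Integral(1/asin(_y*k), (_y, f(c))) = C1 - 3*c


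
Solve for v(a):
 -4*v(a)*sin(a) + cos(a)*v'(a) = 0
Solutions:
 v(a) = C1/cos(a)^4


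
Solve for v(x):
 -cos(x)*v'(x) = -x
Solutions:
 v(x) = C1 + Integral(x/cos(x), x)


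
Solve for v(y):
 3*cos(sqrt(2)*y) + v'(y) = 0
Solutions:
 v(y) = C1 - 3*sqrt(2)*sin(sqrt(2)*y)/2


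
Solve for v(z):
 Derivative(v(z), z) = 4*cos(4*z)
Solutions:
 v(z) = C1 + sin(4*z)


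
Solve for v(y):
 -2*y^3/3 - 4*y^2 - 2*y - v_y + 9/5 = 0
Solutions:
 v(y) = C1 - y^4/6 - 4*y^3/3 - y^2 + 9*y/5


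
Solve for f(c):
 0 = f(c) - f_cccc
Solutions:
 f(c) = C1*exp(-c) + C2*exp(c) + C3*sin(c) + C4*cos(c)


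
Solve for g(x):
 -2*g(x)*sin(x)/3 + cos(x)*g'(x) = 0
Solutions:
 g(x) = C1/cos(x)^(2/3)


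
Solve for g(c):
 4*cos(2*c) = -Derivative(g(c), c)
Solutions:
 g(c) = C1 - 2*sin(2*c)


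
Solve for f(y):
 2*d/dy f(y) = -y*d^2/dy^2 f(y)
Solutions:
 f(y) = C1 + C2/y


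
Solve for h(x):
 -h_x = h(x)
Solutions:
 h(x) = C1*exp(-x)


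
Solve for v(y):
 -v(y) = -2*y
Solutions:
 v(y) = 2*y


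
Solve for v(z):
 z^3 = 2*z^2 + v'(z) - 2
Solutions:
 v(z) = C1 + z^4/4 - 2*z^3/3 + 2*z


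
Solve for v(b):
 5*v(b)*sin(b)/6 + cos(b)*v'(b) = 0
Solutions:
 v(b) = C1*cos(b)^(5/6)


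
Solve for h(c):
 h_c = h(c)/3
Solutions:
 h(c) = C1*exp(c/3)


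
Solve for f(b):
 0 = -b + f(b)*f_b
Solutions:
 f(b) = -sqrt(C1 + b^2)
 f(b) = sqrt(C1 + b^2)


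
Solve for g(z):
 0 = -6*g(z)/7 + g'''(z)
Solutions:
 g(z) = C3*exp(6^(1/3)*7^(2/3)*z/7) + (C1*sin(2^(1/3)*3^(5/6)*7^(2/3)*z/14) + C2*cos(2^(1/3)*3^(5/6)*7^(2/3)*z/14))*exp(-6^(1/3)*7^(2/3)*z/14)


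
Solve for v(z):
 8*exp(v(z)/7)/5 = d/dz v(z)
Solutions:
 v(z) = 7*log(-1/(C1 + 8*z)) + 7*log(35)


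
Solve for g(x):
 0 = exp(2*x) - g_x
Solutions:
 g(x) = C1 + exp(2*x)/2


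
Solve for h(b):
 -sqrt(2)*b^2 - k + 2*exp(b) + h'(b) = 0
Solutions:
 h(b) = C1 + sqrt(2)*b^3/3 + b*k - 2*exp(b)


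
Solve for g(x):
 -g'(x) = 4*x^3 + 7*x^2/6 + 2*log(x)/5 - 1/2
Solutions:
 g(x) = C1 - x^4 - 7*x^3/18 - 2*x*log(x)/5 + 9*x/10


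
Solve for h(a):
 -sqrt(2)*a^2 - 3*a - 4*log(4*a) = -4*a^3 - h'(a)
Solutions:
 h(a) = C1 - a^4 + sqrt(2)*a^3/3 + 3*a^2/2 + 4*a*log(a) - 4*a + a*log(256)


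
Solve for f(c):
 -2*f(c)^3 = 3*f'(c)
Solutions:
 f(c) = -sqrt(6)*sqrt(-1/(C1 - 2*c))/2
 f(c) = sqrt(6)*sqrt(-1/(C1 - 2*c))/2


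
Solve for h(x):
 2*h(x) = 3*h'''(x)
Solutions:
 h(x) = C3*exp(2^(1/3)*3^(2/3)*x/3) + (C1*sin(2^(1/3)*3^(1/6)*x/2) + C2*cos(2^(1/3)*3^(1/6)*x/2))*exp(-2^(1/3)*3^(2/3)*x/6)


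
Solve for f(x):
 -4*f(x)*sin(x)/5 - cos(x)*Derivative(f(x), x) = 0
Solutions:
 f(x) = C1*cos(x)^(4/5)


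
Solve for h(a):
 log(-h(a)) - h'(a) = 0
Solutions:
 -li(-h(a)) = C1 + a


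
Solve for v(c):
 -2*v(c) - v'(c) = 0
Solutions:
 v(c) = C1*exp(-2*c)


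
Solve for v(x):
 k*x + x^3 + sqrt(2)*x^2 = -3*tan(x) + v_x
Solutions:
 v(x) = C1 + k*x^2/2 + x^4/4 + sqrt(2)*x^3/3 - 3*log(cos(x))


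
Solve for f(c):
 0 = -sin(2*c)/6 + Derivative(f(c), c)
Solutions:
 f(c) = C1 - cos(2*c)/12


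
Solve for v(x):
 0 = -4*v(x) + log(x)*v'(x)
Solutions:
 v(x) = C1*exp(4*li(x))


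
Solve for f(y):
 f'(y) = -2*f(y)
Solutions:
 f(y) = C1*exp(-2*y)


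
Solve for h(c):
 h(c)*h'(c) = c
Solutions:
 h(c) = -sqrt(C1 + c^2)
 h(c) = sqrt(C1 + c^2)


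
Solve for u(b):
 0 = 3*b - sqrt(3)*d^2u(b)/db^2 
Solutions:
 u(b) = C1 + C2*b + sqrt(3)*b^3/6


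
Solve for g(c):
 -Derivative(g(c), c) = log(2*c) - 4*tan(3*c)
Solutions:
 g(c) = C1 - c*log(c) - c*log(2) + c - 4*log(cos(3*c))/3


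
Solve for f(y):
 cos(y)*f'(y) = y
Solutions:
 f(y) = C1 + Integral(y/cos(y), y)


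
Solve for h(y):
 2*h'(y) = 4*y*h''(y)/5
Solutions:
 h(y) = C1 + C2*y^(7/2)


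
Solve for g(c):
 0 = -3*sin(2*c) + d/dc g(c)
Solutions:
 g(c) = C1 - 3*cos(2*c)/2


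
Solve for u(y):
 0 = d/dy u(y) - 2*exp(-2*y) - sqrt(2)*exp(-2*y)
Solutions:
 u(y) = C1 - exp(-2*y) - sqrt(2)*exp(-2*y)/2


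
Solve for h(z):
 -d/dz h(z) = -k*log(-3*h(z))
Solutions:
 Integral(1/(log(-_y) + log(3)), (_y, h(z))) = C1 + k*z


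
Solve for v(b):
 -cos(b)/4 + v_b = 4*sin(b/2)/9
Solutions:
 v(b) = C1 + sin(b)/4 - 8*cos(b/2)/9


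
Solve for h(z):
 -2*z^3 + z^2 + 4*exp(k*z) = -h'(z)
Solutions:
 h(z) = C1 + z^4/2 - z^3/3 - 4*exp(k*z)/k


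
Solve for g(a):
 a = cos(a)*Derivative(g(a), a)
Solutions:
 g(a) = C1 + Integral(a/cos(a), a)


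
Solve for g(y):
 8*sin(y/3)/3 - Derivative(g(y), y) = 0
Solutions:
 g(y) = C1 - 8*cos(y/3)


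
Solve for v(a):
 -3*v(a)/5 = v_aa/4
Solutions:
 v(a) = C1*sin(2*sqrt(15)*a/5) + C2*cos(2*sqrt(15)*a/5)


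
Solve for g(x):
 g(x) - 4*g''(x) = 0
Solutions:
 g(x) = C1*exp(-x/2) + C2*exp(x/2)


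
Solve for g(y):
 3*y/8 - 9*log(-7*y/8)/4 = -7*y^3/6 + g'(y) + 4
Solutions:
 g(y) = C1 + 7*y^4/24 + 3*y^2/16 - 9*y*log(-y)/4 + y*(-3*log(7) - 7/4 + 3*log(14)/4 + 6*log(2))


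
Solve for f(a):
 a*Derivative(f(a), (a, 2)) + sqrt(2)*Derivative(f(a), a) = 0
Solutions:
 f(a) = C1 + C2*a^(1 - sqrt(2))


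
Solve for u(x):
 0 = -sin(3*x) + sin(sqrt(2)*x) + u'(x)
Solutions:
 u(x) = C1 - cos(3*x)/3 + sqrt(2)*cos(sqrt(2)*x)/2


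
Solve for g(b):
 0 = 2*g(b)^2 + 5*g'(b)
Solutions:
 g(b) = 5/(C1 + 2*b)


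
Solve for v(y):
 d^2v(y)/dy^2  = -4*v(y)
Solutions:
 v(y) = C1*sin(2*y) + C2*cos(2*y)


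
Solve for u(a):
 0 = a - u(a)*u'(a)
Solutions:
 u(a) = -sqrt(C1 + a^2)
 u(a) = sqrt(C1 + a^2)


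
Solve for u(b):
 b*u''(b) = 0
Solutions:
 u(b) = C1 + C2*b


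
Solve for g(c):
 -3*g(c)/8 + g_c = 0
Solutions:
 g(c) = C1*exp(3*c/8)


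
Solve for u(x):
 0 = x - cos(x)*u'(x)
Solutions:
 u(x) = C1 + Integral(x/cos(x), x)


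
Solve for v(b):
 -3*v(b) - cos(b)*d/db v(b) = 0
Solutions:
 v(b) = C1*(sin(b) - 1)^(3/2)/(sin(b) + 1)^(3/2)


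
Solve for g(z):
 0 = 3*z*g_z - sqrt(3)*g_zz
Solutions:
 g(z) = C1 + C2*erfi(sqrt(2)*3^(1/4)*z/2)


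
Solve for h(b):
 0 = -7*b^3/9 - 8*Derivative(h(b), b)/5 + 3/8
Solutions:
 h(b) = C1 - 35*b^4/288 + 15*b/64


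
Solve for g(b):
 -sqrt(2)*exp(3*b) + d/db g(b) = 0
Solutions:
 g(b) = C1 + sqrt(2)*exp(3*b)/3


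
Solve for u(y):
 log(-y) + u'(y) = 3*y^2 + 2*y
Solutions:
 u(y) = C1 + y^3 + y^2 - y*log(-y) + y


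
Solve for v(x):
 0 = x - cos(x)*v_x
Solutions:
 v(x) = C1 + Integral(x/cos(x), x)


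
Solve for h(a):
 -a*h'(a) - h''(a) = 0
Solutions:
 h(a) = C1 + C2*erf(sqrt(2)*a/2)


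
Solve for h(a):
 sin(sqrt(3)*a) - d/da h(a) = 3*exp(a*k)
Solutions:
 h(a) = C1 - sqrt(3)*cos(sqrt(3)*a)/3 - 3*exp(a*k)/k


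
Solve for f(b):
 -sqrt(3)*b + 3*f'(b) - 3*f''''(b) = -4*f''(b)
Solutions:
 f(b) = C1 + C2*exp(-2^(1/3)*b*(8/(sqrt(473) + 27)^(1/3) + 2^(1/3)*(sqrt(473) + 27)^(1/3))/12)*sin(2^(1/3)*sqrt(3)*b*(-2^(1/3)*(sqrt(473) + 27)^(1/3) + 8/(sqrt(473) + 27)^(1/3))/12) + C3*exp(-2^(1/3)*b*(8/(sqrt(473) + 27)^(1/3) + 2^(1/3)*(sqrt(473) + 27)^(1/3))/12)*cos(2^(1/3)*sqrt(3)*b*(-2^(1/3)*(sqrt(473) + 27)^(1/3) + 8/(sqrt(473) + 27)^(1/3))/12) + C4*exp(2^(1/3)*b*(8/(sqrt(473) + 27)^(1/3) + 2^(1/3)*(sqrt(473) + 27)^(1/3))/6) + sqrt(3)*b^2/6 - 4*sqrt(3)*b/9


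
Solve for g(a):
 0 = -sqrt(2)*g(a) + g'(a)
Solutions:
 g(a) = C1*exp(sqrt(2)*a)


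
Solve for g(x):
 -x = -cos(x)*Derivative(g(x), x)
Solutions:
 g(x) = C1 + Integral(x/cos(x), x)


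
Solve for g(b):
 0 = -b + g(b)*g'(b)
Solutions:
 g(b) = -sqrt(C1 + b^2)
 g(b) = sqrt(C1 + b^2)


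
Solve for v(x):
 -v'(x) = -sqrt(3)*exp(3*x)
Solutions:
 v(x) = C1 + sqrt(3)*exp(3*x)/3


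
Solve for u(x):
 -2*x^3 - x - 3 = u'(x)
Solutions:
 u(x) = C1 - x^4/2 - x^2/2 - 3*x


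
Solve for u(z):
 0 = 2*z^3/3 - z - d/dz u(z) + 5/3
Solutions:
 u(z) = C1 + z^4/6 - z^2/2 + 5*z/3


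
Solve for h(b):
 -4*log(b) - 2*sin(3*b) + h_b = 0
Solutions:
 h(b) = C1 + 4*b*log(b) - 4*b - 2*cos(3*b)/3


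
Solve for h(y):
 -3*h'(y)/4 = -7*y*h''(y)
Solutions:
 h(y) = C1 + C2*y^(31/28)


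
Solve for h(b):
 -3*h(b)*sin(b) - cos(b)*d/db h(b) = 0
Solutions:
 h(b) = C1*cos(b)^3


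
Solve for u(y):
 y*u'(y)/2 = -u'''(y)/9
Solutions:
 u(y) = C1 + Integral(C2*airyai(-6^(2/3)*y/2) + C3*airybi(-6^(2/3)*y/2), y)


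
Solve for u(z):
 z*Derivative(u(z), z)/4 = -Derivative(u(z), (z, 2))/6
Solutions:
 u(z) = C1 + C2*erf(sqrt(3)*z/2)


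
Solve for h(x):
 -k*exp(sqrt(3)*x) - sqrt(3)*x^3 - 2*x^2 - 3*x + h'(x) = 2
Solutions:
 h(x) = C1 + sqrt(3)*k*exp(sqrt(3)*x)/3 + sqrt(3)*x^4/4 + 2*x^3/3 + 3*x^2/2 + 2*x


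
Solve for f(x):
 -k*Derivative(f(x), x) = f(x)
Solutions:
 f(x) = C1*exp(-x/k)


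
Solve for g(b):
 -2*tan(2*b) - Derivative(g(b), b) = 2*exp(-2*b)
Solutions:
 g(b) = C1 - log(tan(2*b)^2 + 1)/2 + exp(-2*b)


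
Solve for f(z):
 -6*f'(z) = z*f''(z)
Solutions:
 f(z) = C1 + C2/z^5


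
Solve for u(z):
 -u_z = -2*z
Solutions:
 u(z) = C1 + z^2


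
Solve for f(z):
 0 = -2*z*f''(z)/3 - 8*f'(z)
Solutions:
 f(z) = C1 + C2/z^11


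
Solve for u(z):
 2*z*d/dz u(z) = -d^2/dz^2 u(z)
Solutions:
 u(z) = C1 + C2*erf(z)


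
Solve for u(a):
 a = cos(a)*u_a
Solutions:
 u(a) = C1 + Integral(a/cos(a), a)


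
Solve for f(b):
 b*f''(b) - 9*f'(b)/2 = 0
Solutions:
 f(b) = C1 + C2*b^(11/2)


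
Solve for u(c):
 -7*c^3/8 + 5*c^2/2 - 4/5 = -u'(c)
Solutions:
 u(c) = C1 + 7*c^4/32 - 5*c^3/6 + 4*c/5


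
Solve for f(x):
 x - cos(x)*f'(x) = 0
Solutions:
 f(x) = C1 + Integral(x/cos(x), x)


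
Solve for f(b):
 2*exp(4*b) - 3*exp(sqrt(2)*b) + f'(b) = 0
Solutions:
 f(b) = C1 - exp(4*b)/2 + 3*sqrt(2)*exp(sqrt(2)*b)/2


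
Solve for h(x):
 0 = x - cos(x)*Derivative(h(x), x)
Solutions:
 h(x) = C1 + Integral(x/cos(x), x)


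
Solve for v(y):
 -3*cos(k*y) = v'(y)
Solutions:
 v(y) = C1 - 3*sin(k*y)/k


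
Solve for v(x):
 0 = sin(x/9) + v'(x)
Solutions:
 v(x) = C1 + 9*cos(x/9)


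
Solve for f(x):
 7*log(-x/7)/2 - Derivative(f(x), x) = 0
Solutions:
 f(x) = C1 + 7*x*log(-x)/2 + 7*x*(-log(7) - 1)/2


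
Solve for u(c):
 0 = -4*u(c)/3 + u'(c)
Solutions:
 u(c) = C1*exp(4*c/3)


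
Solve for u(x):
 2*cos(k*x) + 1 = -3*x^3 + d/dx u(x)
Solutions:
 u(x) = C1 + 3*x^4/4 + x + 2*sin(k*x)/k


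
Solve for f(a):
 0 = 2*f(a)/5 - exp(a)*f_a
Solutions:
 f(a) = C1*exp(-2*exp(-a)/5)


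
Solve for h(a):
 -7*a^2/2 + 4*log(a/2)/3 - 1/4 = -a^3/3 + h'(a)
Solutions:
 h(a) = C1 + a^4/12 - 7*a^3/6 + 4*a*log(a)/3 - 19*a/12 - 4*a*log(2)/3


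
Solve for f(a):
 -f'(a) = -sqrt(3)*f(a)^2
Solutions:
 f(a) = -1/(C1 + sqrt(3)*a)


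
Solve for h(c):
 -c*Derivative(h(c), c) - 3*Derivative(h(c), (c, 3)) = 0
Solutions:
 h(c) = C1 + Integral(C2*airyai(-3^(2/3)*c/3) + C3*airybi(-3^(2/3)*c/3), c)


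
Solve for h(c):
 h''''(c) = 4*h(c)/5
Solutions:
 h(c) = C1*exp(-sqrt(2)*5^(3/4)*c/5) + C2*exp(sqrt(2)*5^(3/4)*c/5) + C3*sin(sqrt(2)*5^(3/4)*c/5) + C4*cos(sqrt(2)*5^(3/4)*c/5)


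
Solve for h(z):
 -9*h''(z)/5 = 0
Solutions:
 h(z) = C1 + C2*z


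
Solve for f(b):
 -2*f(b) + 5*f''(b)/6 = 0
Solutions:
 f(b) = C1*exp(-2*sqrt(15)*b/5) + C2*exp(2*sqrt(15)*b/5)


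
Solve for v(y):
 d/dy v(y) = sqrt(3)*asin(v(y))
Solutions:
 Integral(1/asin(_y), (_y, v(y))) = C1 + sqrt(3)*y


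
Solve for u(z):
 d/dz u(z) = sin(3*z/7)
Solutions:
 u(z) = C1 - 7*cos(3*z/7)/3


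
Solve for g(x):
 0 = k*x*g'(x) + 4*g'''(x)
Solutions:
 g(x) = C1 + Integral(C2*airyai(2^(1/3)*x*(-k)^(1/3)/2) + C3*airybi(2^(1/3)*x*(-k)^(1/3)/2), x)


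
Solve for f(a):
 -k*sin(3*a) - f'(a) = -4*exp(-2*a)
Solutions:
 f(a) = C1 + k*cos(3*a)/3 - 2*exp(-2*a)


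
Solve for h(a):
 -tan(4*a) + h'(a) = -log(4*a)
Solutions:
 h(a) = C1 - a*log(a) - 2*a*log(2) + a - log(cos(4*a))/4


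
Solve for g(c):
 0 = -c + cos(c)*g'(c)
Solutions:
 g(c) = C1 + Integral(c/cos(c), c)


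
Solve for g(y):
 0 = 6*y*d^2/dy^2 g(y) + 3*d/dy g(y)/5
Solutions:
 g(y) = C1 + C2*y^(9/10)


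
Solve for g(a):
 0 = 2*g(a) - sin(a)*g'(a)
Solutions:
 g(a) = C1*(cos(a) - 1)/(cos(a) + 1)


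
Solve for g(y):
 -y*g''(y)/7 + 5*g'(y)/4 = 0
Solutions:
 g(y) = C1 + C2*y^(39/4)


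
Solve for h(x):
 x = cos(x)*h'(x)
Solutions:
 h(x) = C1 + Integral(x/cos(x), x)


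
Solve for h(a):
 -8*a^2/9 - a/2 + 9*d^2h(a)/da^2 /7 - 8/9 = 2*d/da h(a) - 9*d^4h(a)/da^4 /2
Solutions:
 h(a) = C1 + C2*exp(42^(1/3)*a*(-(49 + sqrt(2443))^(1/3) + 42^(1/3)/(49 + sqrt(2443))^(1/3))/42)*sin(14^(1/3)*3^(1/6)*a*(3*14^(1/3)/(49 + sqrt(2443))^(1/3) + 3^(2/3)*(49 + sqrt(2443))^(1/3))/42) + C3*exp(42^(1/3)*a*(-(49 + sqrt(2443))^(1/3) + 42^(1/3)/(49 + sqrt(2443))^(1/3))/42)*cos(14^(1/3)*3^(1/6)*a*(3*14^(1/3)/(49 + sqrt(2443))^(1/3) + 3^(2/3)*(49 + sqrt(2443))^(1/3))/42) + C4*exp(-42^(1/3)*a*(-(49 + sqrt(2443))^(1/3) + 42^(1/3)/(49 + sqrt(2443))^(1/3))/21) - 4*a^3/27 - 23*a^2/56 - 3431*a/3528


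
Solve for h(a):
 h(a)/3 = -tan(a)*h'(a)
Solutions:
 h(a) = C1/sin(a)^(1/3)


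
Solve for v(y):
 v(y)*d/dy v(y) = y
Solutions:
 v(y) = -sqrt(C1 + y^2)
 v(y) = sqrt(C1 + y^2)


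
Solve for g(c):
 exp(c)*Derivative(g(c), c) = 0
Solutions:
 g(c) = C1


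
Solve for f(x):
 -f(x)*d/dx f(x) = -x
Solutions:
 f(x) = -sqrt(C1 + x^2)
 f(x) = sqrt(C1 + x^2)


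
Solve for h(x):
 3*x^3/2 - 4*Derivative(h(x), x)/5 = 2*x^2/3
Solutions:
 h(x) = C1 + 15*x^4/32 - 5*x^3/18


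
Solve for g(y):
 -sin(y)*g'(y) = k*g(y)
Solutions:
 g(y) = C1*exp(k*(-log(cos(y) - 1) + log(cos(y) + 1))/2)


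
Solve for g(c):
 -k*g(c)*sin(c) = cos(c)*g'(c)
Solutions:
 g(c) = C1*exp(k*log(cos(c)))


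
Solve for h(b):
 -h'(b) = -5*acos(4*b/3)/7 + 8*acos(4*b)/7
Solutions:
 h(b) = C1 + 5*b*acos(4*b/3)/7 - 8*b*acos(4*b)/7 + 2*sqrt(1 - 16*b^2)/7 - 5*sqrt(9 - 16*b^2)/28


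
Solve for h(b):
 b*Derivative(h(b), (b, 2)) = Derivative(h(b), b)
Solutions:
 h(b) = C1 + C2*b^2


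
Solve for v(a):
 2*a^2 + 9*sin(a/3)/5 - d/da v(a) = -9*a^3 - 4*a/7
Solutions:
 v(a) = C1 + 9*a^4/4 + 2*a^3/3 + 2*a^2/7 - 27*cos(a/3)/5


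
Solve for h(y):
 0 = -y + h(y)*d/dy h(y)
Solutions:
 h(y) = -sqrt(C1 + y^2)
 h(y) = sqrt(C1 + y^2)


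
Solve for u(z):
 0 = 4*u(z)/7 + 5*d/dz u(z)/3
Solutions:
 u(z) = C1*exp(-12*z/35)


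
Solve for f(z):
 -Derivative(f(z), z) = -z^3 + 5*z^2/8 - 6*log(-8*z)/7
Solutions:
 f(z) = C1 + z^4/4 - 5*z^3/24 + 6*z*log(-z)/7 + 6*z*(-1 + 3*log(2))/7


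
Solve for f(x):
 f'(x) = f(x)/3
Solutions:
 f(x) = C1*exp(x/3)


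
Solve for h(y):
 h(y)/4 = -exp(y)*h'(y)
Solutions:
 h(y) = C1*exp(exp(-y)/4)


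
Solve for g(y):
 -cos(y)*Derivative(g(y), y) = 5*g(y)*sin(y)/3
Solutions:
 g(y) = C1*cos(y)^(5/3)


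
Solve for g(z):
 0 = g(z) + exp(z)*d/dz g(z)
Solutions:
 g(z) = C1*exp(exp(-z))


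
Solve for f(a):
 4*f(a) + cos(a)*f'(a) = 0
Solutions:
 f(a) = C1*(sin(a)^2 - 2*sin(a) + 1)/(sin(a)^2 + 2*sin(a) + 1)


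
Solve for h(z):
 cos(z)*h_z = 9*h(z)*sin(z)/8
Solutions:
 h(z) = C1/cos(z)^(9/8)


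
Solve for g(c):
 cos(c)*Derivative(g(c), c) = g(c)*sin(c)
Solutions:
 g(c) = C1/cos(c)


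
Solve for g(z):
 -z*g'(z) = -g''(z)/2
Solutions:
 g(z) = C1 + C2*erfi(z)


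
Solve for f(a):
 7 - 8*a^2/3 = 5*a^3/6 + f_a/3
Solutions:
 f(a) = C1 - 5*a^4/8 - 8*a^3/3 + 21*a


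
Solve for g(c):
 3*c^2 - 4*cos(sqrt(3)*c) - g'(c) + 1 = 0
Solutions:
 g(c) = C1 + c^3 + c - 4*sqrt(3)*sin(sqrt(3)*c)/3


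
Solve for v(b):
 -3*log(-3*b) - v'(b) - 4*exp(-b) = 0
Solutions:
 v(b) = C1 - 3*b*log(-b) + 3*b*(1 - log(3)) + 4*exp(-b)


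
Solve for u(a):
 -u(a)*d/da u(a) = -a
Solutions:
 u(a) = -sqrt(C1 + a^2)
 u(a) = sqrt(C1 + a^2)


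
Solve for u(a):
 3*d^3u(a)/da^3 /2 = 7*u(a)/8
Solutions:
 u(a) = C3*exp(126^(1/3)*a/6) + (C1*sin(14^(1/3)*3^(1/6)*a/4) + C2*cos(14^(1/3)*3^(1/6)*a/4))*exp(-126^(1/3)*a/12)


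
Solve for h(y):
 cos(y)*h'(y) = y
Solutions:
 h(y) = C1 + Integral(y/cos(y), y)


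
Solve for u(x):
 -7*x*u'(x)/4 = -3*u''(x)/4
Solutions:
 u(x) = C1 + C2*erfi(sqrt(42)*x/6)


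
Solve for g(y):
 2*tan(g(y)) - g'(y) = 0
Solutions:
 g(y) = pi - asin(C1*exp(2*y))
 g(y) = asin(C1*exp(2*y))


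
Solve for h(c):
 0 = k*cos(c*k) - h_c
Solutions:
 h(c) = C1 + sin(c*k)


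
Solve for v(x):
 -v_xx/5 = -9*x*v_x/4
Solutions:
 v(x) = C1 + C2*erfi(3*sqrt(10)*x/4)


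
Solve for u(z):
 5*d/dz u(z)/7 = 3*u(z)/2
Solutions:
 u(z) = C1*exp(21*z/10)


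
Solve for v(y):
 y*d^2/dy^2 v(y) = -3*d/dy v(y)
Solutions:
 v(y) = C1 + C2/y^2


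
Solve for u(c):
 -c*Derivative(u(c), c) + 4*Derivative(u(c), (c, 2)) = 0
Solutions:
 u(c) = C1 + C2*erfi(sqrt(2)*c/4)


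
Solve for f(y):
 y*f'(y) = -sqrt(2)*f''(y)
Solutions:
 f(y) = C1 + C2*erf(2^(1/4)*y/2)


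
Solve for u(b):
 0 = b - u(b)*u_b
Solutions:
 u(b) = -sqrt(C1 + b^2)
 u(b) = sqrt(C1 + b^2)


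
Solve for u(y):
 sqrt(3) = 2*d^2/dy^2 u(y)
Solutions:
 u(y) = C1 + C2*y + sqrt(3)*y^2/4


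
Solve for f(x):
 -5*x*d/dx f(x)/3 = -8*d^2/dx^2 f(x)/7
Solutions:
 f(x) = C1 + C2*erfi(sqrt(105)*x/12)


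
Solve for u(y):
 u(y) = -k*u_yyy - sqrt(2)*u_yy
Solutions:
 u(y) = C1*exp(-y*((sqrt(((27 + 4*sqrt(2)/k^2)^2 - 32/k^4)/k^2)/2 + 27/(2*k) + 2*sqrt(2)/k^3)^(1/3) + sqrt(2)/k + 2/(k^2*(sqrt(((27 + 4*sqrt(2)/k^2)^2 - 32/k^4)/k^2)/2 + 27/(2*k) + 2*sqrt(2)/k^3)^(1/3)))/3) + C2*exp(y*((sqrt(((27 + 4*sqrt(2)/k^2)^2 - 32/k^4)/k^2)/2 + 27/(2*k) + 2*sqrt(2)/k^3)^(1/3) - sqrt(3)*I*(sqrt(((27 + 4*sqrt(2)/k^2)^2 - 32/k^4)/k^2)/2 + 27/(2*k) + 2*sqrt(2)/k^3)^(1/3) - 2*sqrt(2)/k - 8/(k^2*(-1 + sqrt(3)*I)*(sqrt(((27 + 4*sqrt(2)/k^2)^2 - 32/k^4)/k^2)/2 + 27/(2*k) + 2*sqrt(2)/k^3)^(1/3)))/6) + C3*exp(y*((sqrt(((27 + 4*sqrt(2)/k^2)^2 - 32/k^4)/k^2)/2 + 27/(2*k) + 2*sqrt(2)/k^3)^(1/3) + sqrt(3)*I*(sqrt(((27 + 4*sqrt(2)/k^2)^2 - 32/k^4)/k^2)/2 + 27/(2*k) + 2*sqrt(2)/k^3)^(1/3) - 2*sqrt(2)/k + 8/(k^2*(1 + sqrt(3)*I)*(sqrt(((27 + 4*sqrt(2)/k^2)^2 - 32/k^4)/k^2)/2 + 27/(2*k) + 2*sqrt(2)/k^3)^(1/3)))/6)


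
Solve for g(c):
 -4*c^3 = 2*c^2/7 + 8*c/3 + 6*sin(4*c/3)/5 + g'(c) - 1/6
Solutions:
 g(c) = C1 - c^4 - 2*c^3/21 - 4*c^2/3 + c/6 + 9*cos(4*c/3)/10


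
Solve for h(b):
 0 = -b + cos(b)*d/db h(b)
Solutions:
 h(b) = C1 + Integral(b/cos(b), b)


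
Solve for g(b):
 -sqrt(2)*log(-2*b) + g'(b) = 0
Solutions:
 g(b) = C1 + sqrt(2)*b*log(-b) + sqrt(2)*b*(-1 + log(2))


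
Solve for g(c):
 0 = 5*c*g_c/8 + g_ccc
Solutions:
 g(c) = C1 + Integral(C2*airyai(-5^(1/3)*c/2) + C3*airybi(-5^(1/3)*c/2), c)


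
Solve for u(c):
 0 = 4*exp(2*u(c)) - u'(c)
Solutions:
 u(c) = log(-sqrt(-1/(C1 + 4*c))) - log(2)/2
 u(c) = log(-1/(C1 + 4*c))/2 - log(2)/2


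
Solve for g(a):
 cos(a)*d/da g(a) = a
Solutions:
 g(a) = C1 + Integral(a/cos(a), a)


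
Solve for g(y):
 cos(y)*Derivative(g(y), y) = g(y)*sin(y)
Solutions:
 g(y) = C1/cos(y)


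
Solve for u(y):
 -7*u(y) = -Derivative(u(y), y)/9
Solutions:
 u(y) = C1*exp(63*y)


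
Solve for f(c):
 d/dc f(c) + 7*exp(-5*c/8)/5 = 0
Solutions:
 f(c) = C1 + 56*exp(-5*c/8)/25


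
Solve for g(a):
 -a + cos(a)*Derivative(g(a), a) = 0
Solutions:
 g(a) = C1 + Integral(a/cos(a), a)


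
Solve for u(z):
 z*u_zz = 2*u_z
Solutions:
 u(z) = C1 + C2*z^3


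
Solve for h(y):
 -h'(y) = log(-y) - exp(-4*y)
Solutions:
 h(y) = C1 - y*log(-y) + y - exp(-4*y)/4


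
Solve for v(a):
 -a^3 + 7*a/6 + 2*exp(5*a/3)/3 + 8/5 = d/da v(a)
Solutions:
 v(a) = C1 - a^4/4 + 7*a^2/12 + 8*a/5 + 2*exp(5*a/3)/5


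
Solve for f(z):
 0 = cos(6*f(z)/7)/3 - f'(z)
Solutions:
 -z/3 - 7*log(sin(6*f(z)/7) - 1)/12 + 7*log(sin(6*f(z)/7) + 1)/12 = C1


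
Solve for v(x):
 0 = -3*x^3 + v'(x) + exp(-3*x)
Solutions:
 v(x) = C1 + 3*x^4/4 + exp(-3*x)/3


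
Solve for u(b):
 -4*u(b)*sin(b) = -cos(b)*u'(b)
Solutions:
 u(b) = C1/cos(b)^4


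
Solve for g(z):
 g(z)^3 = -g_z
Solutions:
 g(z) = -sqrt(2)*sqrt(-1/(C1 - z))/2
 g(z) = sqrt(2)*sqrt(-1/(C1 - z))/2


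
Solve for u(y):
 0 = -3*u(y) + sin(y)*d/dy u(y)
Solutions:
 u(y) = C1*(cos(y) - 1)^(3/2)/(cos(y) + 1)^(3/2)


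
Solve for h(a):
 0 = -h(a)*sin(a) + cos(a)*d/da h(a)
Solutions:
 h(a) = C1/cos(a)


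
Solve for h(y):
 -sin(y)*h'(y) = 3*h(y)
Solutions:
 h(y) = C1*(cos(y) + 1)^(3/2)/(cos(y) - 1)^(3/2)


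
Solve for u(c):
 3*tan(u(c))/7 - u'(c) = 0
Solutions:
 u(c) = pi - asin(C1*exp(3*c/7))
 u(c) = asin(C1*exp(3*c/7))


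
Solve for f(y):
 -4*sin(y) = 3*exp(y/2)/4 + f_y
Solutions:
 f(y) = C1 - 3*exp(y/2)/2 + 4*cos(y)


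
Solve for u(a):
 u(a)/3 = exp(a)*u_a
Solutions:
 u(a) = C1*exp(-exp(-a)/3)


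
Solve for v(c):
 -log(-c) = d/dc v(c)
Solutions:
 v(c) = C1 - c*log(-c) + c


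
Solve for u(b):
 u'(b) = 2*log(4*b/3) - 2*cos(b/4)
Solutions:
 u(b) = C1 + 2*b*log(b) - 2*b*log(3) - 2*b + 4*b*log(2) - 8*sin(b/4)


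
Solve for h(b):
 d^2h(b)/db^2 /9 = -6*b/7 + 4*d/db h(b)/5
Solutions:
 h(b) = C1 + C2*exp(36*b/5) + 15*b^2/28 + 25*b/168


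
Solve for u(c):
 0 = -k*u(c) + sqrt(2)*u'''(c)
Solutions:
 u(c) = C1*exp(2^(5/6)*c*k^(1/3)/2) + C2*exp(2^(5/6)*c*k^(1/3)*(-1 + sqrt(3)*I)/4) + C3*exp(-2^(5/6)*c*k^(1/3)*(1 + sqrt(3)*I)/4)


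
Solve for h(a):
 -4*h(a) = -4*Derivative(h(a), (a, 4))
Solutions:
 h(a) = C1*exp(-a) + C2*exp(a) + C3*sin(a) + C4*cos(a)


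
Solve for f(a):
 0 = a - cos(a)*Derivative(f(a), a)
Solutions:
 f(a) = C1 + Integral(a/cos(a), a)


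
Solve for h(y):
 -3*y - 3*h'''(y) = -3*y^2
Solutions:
 h(y) = C1 + C2*y + C3*y^2 + y^5/60 - y^4/24


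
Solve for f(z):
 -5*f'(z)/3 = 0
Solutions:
 f(z) = C1


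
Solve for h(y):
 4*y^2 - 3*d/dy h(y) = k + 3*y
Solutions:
 h(y) = C1 - k*y/3 + 4*y^3/9 - y^2/2


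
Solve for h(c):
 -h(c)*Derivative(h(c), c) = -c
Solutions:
 h(c) = -sqrt(C1 + c^2)
 h(c) = sqrt(C1 + c^2)


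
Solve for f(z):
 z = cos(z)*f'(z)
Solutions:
 f(z) = C1 + Integral(z/cos(z), z)


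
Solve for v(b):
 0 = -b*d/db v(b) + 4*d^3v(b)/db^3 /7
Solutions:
 v(b) = C1 + Integral(C2*airyai(14^(1/3)*b/2) + C3*airybi(14^(1/3)*b/2), b)


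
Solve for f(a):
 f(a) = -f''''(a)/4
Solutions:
 f(a) = (C1*sin(a) + C2*cos(a))*exp(-a) + (C3*sin(a) + C4*cos(a))*exp(a)


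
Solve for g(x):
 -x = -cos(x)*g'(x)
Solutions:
 g(x) = C1 + Integral(x/cos(x), x)


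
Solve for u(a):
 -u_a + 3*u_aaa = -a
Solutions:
 u(a) = C1 + C2*exp(-sqrt(3)*a/3) + C3*exp(sqrt(3)*a/3) + a^2/2


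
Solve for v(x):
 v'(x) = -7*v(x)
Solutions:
 v(x) = C1*exp(-7*x)


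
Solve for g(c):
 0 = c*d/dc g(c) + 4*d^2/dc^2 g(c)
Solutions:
 g(c) = C1 + C2*erf(sqrt(2)*c/4)


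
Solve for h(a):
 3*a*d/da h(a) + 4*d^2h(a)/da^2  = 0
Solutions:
 h(a) = C1 + C2*erf(sqrt(6)*a/4)


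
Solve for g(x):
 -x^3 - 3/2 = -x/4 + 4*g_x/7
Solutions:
 g(x) = C1 - 7*x^4/16 + 7*x^2/32 - 21*x/8


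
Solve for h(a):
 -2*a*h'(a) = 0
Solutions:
 h(a) = C1


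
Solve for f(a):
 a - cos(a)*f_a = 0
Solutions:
 f(a) = C1 + Integral(a/cos(a), a)


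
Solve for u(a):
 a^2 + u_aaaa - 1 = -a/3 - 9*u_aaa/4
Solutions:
 u(a) = C1 + C2*a + C3*a^2 + C4*exp(-9*a/4) - a^5/135 + 5*a^4/486 + 122*a^3/2187


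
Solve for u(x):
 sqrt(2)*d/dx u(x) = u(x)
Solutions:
 u(x) = C1*exp(sqrt(2)*x/2)


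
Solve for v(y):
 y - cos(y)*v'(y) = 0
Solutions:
 v(y) = C1 + Integral(y/cos(y), y)


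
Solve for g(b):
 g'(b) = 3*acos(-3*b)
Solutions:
 g(b) = C1 + 3*b*acos(-3*b) + sqrt(1 - 9*b^2)


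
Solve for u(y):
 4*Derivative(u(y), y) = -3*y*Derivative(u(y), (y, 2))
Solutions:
 u(y) = C1 + C2/y^(1/3)


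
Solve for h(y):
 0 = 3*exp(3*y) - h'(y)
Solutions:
 h(y) = C1 + exp(3*y)


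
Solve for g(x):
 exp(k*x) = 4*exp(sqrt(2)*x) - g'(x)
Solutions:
 g(x) = C1 + 2*sqrt(2)*exp(sqrt(2)*x) - exp(k*x)/k


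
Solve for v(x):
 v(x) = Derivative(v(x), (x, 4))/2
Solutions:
 v(x) = C1*exp(-2^(1/4)*x) + C2*exp(2^(1/4)*x) + C3*sin(2^(1/4)*x) + C4*cos(2^(1/4)*x)


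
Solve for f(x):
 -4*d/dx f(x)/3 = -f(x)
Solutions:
 f(x) = C1*exp(3*x/4)


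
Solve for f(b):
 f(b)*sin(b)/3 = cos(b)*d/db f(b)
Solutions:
 f(b) = C1/cos(b)^(1/3)


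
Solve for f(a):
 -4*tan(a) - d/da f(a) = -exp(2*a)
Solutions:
 f(a) = C1 + exp(2*a)/2 + 4*log(cos(a))


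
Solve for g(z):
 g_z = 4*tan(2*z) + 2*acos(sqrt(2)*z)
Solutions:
 g(z) = C1 + 2*z*acos(sqrt(2)*z) - sqrt(2)*sqrt(1 - 2*z^2) - 2*log(cos(2*z))


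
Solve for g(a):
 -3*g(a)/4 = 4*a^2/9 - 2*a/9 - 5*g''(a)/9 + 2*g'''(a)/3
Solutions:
 g(a) = C1*exp(a*(50*2^(1/3)/(81*sqrt(6061) + 6311)^(1/3) + 20 + 2^(2/3)*(81*sqrt(6061) + 6311)^(1/3))/72)*sin(2^(1/3)*sqrt(3)*a*(-2^(1/3)*(81*sqrt(6061) + 6311)^(1/3) + 50/(81*sqrt(6061) + 6311)^(1/3))/72) + C2*exp(a*(50*2^(1/3)/(81*sqrt(6061) + 6311)^(1/3) + 20 + 2^(2/3)*(81*sqrt(6061) + 6311)^(1/3))/72)*cos(2^(1/3)*sqrt(3)*a*(-2^(1/3)*(81*sqrt(6061) + 6311)^(1/3) + 50/(81*sqrt(6061) + 6311)^(1/3))/72) + C3*exp(a*(-2^(2/3)*(81*sqrt(6061) + 6311)^(1/3) - 50*2^(1/3)/(81*sqrt(6061) + 6311)^(1/3) + 10)/36) - 16*a^2/27 + 8*a/27 - 640/729


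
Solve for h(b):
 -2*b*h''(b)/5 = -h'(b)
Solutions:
 h(b) = C1 + C2*b^(7/2)


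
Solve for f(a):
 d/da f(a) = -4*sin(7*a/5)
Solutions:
 f(a) = C1 + 20*cos(7*a/5)/7


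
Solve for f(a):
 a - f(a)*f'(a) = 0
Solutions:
 f(a) = -sqrt(C1 + a^2)
 f(a) = sqrt(C1 + a^2)


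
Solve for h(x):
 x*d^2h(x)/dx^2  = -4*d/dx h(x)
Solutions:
 h(x) = C1 + C2/x^3


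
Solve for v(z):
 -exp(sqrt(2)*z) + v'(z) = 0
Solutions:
 v(z) = C1 + sqrt(2)*exp(sqrt(2)*z)/2


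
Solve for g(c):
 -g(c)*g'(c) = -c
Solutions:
 g(c) = -sqrt(C1 + c^2)
 g(c) = sqrt(C1 + c^2)


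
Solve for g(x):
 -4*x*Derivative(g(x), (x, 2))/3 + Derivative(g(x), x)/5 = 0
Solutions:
 g(x) = C1 + C2*x^(23/20)


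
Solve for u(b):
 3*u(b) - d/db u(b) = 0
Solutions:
 u(b) = C1*exp(3*b)


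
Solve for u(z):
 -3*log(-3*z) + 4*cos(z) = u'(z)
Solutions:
 u(z) = C1 - 3*z*log(-z) - 3*z*log(3) + 3*z + 4*sin(z)


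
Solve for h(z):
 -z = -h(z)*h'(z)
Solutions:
 h(z) = -sqrt(C1 + z^2)
 h(z) = sqrt(C1 + z^2)


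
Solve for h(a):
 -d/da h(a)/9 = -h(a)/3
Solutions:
 h(a) = C1*exp(3*a)


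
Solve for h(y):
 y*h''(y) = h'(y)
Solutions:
 h(y) = C1 + C2*y^2


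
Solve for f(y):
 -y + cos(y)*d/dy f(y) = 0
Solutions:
 f(y) = C1 + Integral(y/cos(y), y)


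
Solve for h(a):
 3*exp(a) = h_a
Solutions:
 h(a) = C1 + 3*exp(a)


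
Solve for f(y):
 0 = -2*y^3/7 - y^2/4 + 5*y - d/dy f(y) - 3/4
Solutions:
 f(y) = C1 - y^4/14 - y^3/12 + 5*y^2/2 - 3*y/4


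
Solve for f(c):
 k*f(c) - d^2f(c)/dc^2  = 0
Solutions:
 f(c) = C1*exp(-c*sqrt(k)) + C2*exp(c*sqrt(k))


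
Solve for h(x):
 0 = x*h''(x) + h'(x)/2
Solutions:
 h(x) = C1 + C2*sqrt(x)


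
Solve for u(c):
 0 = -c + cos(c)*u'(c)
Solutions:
 u(c) = C1 + Integral(c/cos(c), c)


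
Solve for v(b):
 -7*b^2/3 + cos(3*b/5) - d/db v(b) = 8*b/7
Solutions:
 v(b) = C1 - 7*b^3/9 - 4*b^2/7 + 5*sin(3*b/5)/3


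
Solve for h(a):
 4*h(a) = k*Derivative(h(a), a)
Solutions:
 h(a) = C1*exp(4*a/k)


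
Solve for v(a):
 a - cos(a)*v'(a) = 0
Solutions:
 v(a) = C1 + Integral(a/cos(a), a)


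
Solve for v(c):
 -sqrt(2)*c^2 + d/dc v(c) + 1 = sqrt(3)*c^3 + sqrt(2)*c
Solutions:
 v(c) = C1 + sqrt(3)*c^4/4 + sqrt(2)*c^3/3 + sqrt(2)*c^2/2 - c


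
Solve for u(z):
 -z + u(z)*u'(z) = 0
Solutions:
 u(z) = -sqrt(C1 + z^2)
 u(z) = sqrt(C1 + z^2)


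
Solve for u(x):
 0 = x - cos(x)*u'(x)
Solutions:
 u(x) = C1 + Integral(x/cos(x), x)


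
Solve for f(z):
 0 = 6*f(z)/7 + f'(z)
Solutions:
 f(z) = C1*exp(-6*z/7)


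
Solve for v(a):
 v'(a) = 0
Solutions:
 v(a) = C1


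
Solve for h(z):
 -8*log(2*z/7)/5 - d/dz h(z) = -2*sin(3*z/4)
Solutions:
 h(z) = C1 - 8*z*log(z)/5 - 8*z*log(2)/5 + 8*z/5 + 8*z*log(7)/5 - 8*cos(3*z/4)/3


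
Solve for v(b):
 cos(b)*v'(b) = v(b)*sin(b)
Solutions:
 v(b) = C1/cos(b)


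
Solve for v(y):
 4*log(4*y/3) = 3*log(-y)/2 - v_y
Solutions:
 v(y) = C1 - 5*y*log(y)/2 + y*(-8*log(2) + 5/2 + 4*log(3) + 3*I*pi/2)


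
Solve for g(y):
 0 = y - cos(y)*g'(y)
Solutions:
 g(y) = C1 + Integral(y/cos(y), y)


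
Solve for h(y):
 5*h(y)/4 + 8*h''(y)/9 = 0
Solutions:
 h(y) = C1*sin(3*sqrt(10)*y/8) + C2*cos(3*sqrt(10)*y/8)


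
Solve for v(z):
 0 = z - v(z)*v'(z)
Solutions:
 v(z) = -sqrt(C1 + z^2)
 v(z) = sqrt(C1 + z^2)


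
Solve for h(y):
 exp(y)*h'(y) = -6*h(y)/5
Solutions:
 h(y) = C1*exp(6*exp(-y)/5)


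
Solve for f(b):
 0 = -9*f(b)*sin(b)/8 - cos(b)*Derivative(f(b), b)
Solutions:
 f(b) = C1*cos(b)^(9/8)


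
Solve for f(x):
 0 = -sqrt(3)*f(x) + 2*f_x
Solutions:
 f(x) = C1*exp(sqrt(3)*x/2)
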